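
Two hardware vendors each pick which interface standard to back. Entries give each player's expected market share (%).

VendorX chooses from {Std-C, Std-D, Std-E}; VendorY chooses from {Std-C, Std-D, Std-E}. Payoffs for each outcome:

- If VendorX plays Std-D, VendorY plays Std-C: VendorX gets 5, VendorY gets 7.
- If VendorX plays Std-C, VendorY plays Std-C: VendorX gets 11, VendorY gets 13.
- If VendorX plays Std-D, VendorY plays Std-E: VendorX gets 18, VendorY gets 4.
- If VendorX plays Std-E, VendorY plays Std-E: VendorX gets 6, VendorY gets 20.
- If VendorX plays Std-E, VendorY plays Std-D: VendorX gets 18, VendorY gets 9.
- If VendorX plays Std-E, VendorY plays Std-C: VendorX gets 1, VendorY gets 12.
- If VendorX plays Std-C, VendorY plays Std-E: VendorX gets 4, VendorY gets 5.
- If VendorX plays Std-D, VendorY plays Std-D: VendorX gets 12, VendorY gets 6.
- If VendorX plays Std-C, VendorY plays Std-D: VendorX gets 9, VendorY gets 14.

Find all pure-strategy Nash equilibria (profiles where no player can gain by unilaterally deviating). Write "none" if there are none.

VendorX against Std-C: payoffs 11, 5, 1 → best response Std-C.
VendorX against Std-D: payoffs 9, 12, 18 → best response Std-E.
VendorX against Std-E: payoffs 4, 18, 6 → best response Std-D.
VendorY against Std-C: payoffs 13, 14, 5 → best response Std-D.
VendorY against Std-D: payoffs 7, 6, 4 → best response Std-C.
VendorY against Std-E: payoffs 12, 9, 20 → best response Std-E.
No profile is a mutual best response for all players.

No pure-strategy Nash equilibrium.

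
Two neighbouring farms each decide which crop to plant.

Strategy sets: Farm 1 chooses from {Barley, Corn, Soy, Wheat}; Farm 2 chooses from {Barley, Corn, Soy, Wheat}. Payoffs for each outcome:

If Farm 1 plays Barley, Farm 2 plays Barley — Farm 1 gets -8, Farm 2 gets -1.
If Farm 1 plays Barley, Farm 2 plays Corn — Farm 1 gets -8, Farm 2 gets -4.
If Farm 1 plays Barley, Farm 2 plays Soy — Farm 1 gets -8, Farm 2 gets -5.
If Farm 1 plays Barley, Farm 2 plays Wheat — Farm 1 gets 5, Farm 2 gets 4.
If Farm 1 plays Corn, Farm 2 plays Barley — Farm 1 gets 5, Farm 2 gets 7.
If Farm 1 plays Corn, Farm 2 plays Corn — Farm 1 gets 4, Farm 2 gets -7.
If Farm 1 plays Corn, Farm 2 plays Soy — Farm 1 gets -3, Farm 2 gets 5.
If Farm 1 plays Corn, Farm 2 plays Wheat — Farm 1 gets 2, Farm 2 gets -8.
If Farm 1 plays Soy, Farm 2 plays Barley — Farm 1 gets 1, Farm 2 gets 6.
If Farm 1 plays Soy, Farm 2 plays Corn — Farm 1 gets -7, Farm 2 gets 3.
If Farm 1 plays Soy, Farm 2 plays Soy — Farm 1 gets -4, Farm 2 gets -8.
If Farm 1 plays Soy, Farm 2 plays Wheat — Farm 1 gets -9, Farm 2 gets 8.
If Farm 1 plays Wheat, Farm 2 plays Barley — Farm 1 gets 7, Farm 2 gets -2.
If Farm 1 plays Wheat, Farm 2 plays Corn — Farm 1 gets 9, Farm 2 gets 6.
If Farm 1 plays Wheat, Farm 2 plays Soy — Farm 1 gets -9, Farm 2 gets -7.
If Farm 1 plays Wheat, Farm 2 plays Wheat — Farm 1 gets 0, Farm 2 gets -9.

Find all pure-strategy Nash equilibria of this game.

For each player, find the best response to each opponent profile; mutual best responses are the pure NE.
Farm 1 against Barley: payoffs -8, 5, 1, 7 → best response Wheat.
Farm 1 against Corn: payoffs -8, 4, -7, 9 → best response Wheat.
Farm 1 against Soy: payoffs -8, -3, -4, -9 → best response Corn.
Farm 1 against Wheat: payoffs 5, 2, -9, 0 → best response Barley.
Farm 2 against Barley: payoffs -1, -4, -5, 4 → best response Wheat.
Farm 2 against Corn: payoffs 7, -7, 5, -8 → best response Barley.
Farm 2 against Soy: payoffs 6, 3, -8, 8 → best response Wheat.
Farm 2 against Wheat: payoffs -2, 6, -7, -9 → best response Corn.
Mutual best responses: (Barley, Wheat); (Wheat, Corn).

(Barley, Wheat), (Wheat, Corn)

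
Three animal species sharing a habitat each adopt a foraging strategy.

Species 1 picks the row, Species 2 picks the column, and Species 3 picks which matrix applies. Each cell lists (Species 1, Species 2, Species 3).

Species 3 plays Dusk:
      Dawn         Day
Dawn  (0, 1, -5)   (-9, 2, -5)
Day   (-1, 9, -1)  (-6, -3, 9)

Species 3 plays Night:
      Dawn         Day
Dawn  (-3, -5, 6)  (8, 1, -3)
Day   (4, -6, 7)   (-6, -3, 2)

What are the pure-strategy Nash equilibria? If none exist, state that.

(Dawn, Dawn, Dusk): Species 2 can switch to Day (1 → 2). Not NE.
(Dawn, Dawn, Night): Species 1 can switch to Day (-3 → 4). Not NE.
(Dawn, Day, Dusk): Species 1 can switch to Day (-9 → -6). Not NE.
(Dawn, Day, Night): Species 1 gets 8, best alternative -6; Species 2 gets 1, best alternative -5; Species 3 gets -3, best alternative -5. No profitable deviation — NE.
(Day, Dawn, Dusk): Species 1 can switch to Dawn (-1 → 0). Not NE.
(Day, Dawn, Night): Species 2 can switch to Day (-6 → -3). Not NE.
(Day, Day, Dusk): Species 2 can switch to Dawn (-3 → 9). Not NE.
(Day, Day, Night): Species 1 can switch to Dawn (-6 → 8). Not NE.

The unique pure-strategy Nash equilibrium is (Dawn, Day, Night).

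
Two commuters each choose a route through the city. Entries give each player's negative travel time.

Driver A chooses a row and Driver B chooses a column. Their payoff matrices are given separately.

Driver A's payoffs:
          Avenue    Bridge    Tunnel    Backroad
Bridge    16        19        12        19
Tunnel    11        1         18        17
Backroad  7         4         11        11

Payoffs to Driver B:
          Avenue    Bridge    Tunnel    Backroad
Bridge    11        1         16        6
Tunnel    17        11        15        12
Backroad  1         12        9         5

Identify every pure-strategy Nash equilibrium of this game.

Driver A against Avenue: payoffs 16, 11, 7 → best response Bridge.
Driver A against Bridge: payoffs 19, 1, 4 → best response Bridge.
Driver A against Tunnel: payoffs 12, 18, 11 → best response Tunnel.
Driver A against Backroad: payoffs 19, 17, 11 → best response Bridge.
Driver B against Bridge: payoffs 11, 1, 16, 6 → best response Tunnel.
Driver B against Tunnel: payoffs 17, 11, 15, 12 → best response Avenue.
Driver B against Backroad: payoffs 1, 12, 9, 5 → best response Bridge.
No profile is a mutual best response for all players.

No pure-strategy Nash equilibrium.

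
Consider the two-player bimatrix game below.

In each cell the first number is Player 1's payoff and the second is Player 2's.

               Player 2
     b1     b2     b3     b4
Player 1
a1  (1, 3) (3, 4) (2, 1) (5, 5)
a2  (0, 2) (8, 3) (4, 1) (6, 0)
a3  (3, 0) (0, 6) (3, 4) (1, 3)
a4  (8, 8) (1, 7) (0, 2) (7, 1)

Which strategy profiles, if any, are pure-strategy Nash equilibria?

Player 1 against b1: payoffs 1, 0, 3, 8 → best response a4.
Player 1 against b2: payoffs 3, 8, 0, 1 → best response a2.
Player 1 against b3: payoffs 2, 4, 3, 0 → best response a2.
Player 1 against b4: payoffs 5, 6, 1, 7 → best response a4.
Player 2 against a1: payoffs 3, 4, 1, 5 → best response b4.
Player 2 against a2: payoffs 2, 3, 1, 0 → best response b2.
Player 2 against a3: payoffs 0, 6, 4, 3 → best response b2.
Player 2 against a4: payoffs 8, 7, 2, 1 → best response b1.
Mutual best responses: (a2, b2); (a4, b1).

Pure-strategy Nash equilibria: (a2, b2) and (a4, b1)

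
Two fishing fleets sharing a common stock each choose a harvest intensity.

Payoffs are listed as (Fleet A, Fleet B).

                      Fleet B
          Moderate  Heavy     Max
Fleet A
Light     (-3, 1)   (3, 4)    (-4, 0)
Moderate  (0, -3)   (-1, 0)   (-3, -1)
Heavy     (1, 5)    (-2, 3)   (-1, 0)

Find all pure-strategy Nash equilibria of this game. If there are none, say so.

Fleet A against Moderate: payoffs -3, 0, 1 → best response Heavy.
Fleet A against Heavy: payoffs 3, -1, -2 → best response Light.
Fleet A against Max: payoffs -4, -3, -1 → best response Heavy.
Fleet B against Light: payoffs 1, 4, 0 → best response Heavy.
Fleet B against Moderate: payoffs -3, 0, -1 → best response Heavy.
Fleet B against Heavy: payoffs 5, 3, 0 → best response Moderate.
Mutual best responses: (Light, Heavy); (Heavy, Moderate).

(Light, Heavy) and (Heavy, Moderate)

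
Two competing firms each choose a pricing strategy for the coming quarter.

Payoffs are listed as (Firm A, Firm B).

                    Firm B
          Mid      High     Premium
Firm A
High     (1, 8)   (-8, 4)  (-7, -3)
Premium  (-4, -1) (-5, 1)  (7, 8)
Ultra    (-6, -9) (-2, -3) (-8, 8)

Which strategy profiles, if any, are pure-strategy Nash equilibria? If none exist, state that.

Pure-strategy Nash equilibria: (High, Mid) and (Premium, Premium)

Firm A against Mid: payoffs 1, -4, -6 → best response High.
Firm A against High: payoffs -8, -5, -2 → best response Ultra.
Firm A against Premium: payoffs -7, 7, -8 → best response Premium.
Firm B against High: payoffs 8, 4, -3 → best response Mid.
Firm B against Premium: payoffs -1, 1, 8 → best response Premium.
Firm B against Ultra: payoffs -9, -3, 8 → best response Premium.
Mutual best responses: (High, Mid); (Premium, Premium).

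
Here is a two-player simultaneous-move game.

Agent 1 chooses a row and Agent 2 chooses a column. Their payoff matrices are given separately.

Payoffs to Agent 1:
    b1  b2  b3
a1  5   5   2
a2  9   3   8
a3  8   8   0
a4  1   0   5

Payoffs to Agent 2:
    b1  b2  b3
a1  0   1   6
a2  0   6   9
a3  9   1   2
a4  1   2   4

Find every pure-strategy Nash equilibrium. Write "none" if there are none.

Agent 1 against b1: payoffs 5, 9, 8, 1 → best response a2.
Agent 1 against b2: payoffs 5, 3, 8, 0 → best response a3.
Agent 1 against b3: payoffs 2, 8, 0, 5 → best response a2.
Agent 2 against a1: payoffs 0, 1, 6 → best response b3.
Agent 2 against a2: payoffs 0, 6, 9 → best response b3.
Agent 2 against a3: payoffs 9, 1, 2 → best response b1.
Agent 2 against a4: payoffs 1, 2, 4 → best response b3.
Mutual best responses: (a2, b3).

The unique pure-strategy Nash equilibrium is (a2, b3).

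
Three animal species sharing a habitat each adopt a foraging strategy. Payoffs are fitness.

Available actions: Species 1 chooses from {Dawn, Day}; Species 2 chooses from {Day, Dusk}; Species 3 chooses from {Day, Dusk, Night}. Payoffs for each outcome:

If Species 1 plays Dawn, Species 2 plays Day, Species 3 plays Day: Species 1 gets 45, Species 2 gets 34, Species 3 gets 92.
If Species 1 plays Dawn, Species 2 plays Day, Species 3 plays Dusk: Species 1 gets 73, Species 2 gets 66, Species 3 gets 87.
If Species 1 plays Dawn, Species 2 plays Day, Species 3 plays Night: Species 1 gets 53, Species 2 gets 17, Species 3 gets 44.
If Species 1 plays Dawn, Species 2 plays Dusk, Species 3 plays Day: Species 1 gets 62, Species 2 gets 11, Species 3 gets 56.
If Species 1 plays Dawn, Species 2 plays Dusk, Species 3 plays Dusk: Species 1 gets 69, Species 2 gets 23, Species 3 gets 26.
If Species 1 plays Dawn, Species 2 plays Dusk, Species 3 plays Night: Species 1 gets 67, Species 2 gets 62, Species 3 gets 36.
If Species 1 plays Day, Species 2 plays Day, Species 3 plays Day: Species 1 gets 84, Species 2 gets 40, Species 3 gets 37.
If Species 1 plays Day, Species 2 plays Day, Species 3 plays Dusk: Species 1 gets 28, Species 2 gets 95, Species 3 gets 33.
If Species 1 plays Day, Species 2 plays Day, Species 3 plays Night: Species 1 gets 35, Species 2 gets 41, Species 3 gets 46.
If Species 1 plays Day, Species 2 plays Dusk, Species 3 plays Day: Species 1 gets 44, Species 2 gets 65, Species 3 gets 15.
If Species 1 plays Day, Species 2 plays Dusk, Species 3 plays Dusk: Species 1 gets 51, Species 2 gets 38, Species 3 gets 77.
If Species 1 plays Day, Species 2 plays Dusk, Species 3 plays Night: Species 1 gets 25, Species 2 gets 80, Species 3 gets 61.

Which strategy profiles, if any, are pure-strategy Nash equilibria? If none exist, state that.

Mark each player's best response to every combination of opponents' strategies; a profile where every player is best-responding is a pure Nash equilibrium.
Species 1 against (Day, Day): payoffs 45, 84 → best response Day.
Species 1 against (Day, Dusk): payoffs 73, 28 → best response Dawn.
Species 1 against (Day, Night): payoffs 53, 35 → best response Dawn.
Species 1 against (Dusk, Day): payoffs 62, 44 → best response Dawn.
Species 1 against (Dusk, Dusk): payoffs 69, 51 → best response Dawn.
Species 1 against (Dusk, Night): payoffs 67, 25 → best response Dawn.
Species 2 against (Dawn, Day): payoffs 34, 11 → best response Day.
Species 2 against (Dawn, Dusk): payoffs 66, 23 → best response Day.
Species 2 against (Dawn, Night): payoffs 17, 62 → best response Dusk.
Species 2 against (Day, Day): payoffs 40, 65 → best response Dusk.
Species 2 against (Day, Dusk): payoffs 95, 38 → best response Day.
Species 2 against (Day, Night): payoffs 41, 80 → best response Dusk.
Species 3 against (Dawn, Day): payoffs 92, 87, 44 → best response Day.
Species 3 against (Dawn, Dusk): payoffs 56, 26, 36 → best response Day.
Species 3 against (Day, Day): payoffs 37, 33, 46 → best response Night.
Species 3 against (Day, Dusk): payoffs 15, 77, 61 → best response Dusk.
No profile is a mutual best response for all players.

No pure-strategy Nash equilibrium.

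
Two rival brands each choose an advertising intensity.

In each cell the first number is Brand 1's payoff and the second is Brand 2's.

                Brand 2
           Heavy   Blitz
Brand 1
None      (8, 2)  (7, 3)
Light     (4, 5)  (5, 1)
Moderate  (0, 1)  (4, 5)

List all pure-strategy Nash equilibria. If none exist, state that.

The unique pure-strategy Nash equilibrium is (None, Blitz).

(None, Heavy): Brand 2 can switch to Blitz (2 → 3). Not NE.
(None, Blitz): Brand 1 gets 7, best alternative 5; Brand 2 gets 3, best alternative 2. No profitable deviation — NE.
(Light, Heavy): Brand 1 can switch to None (4 → 8). Not NE.
(Light, Blitz): Brand 1 can switch to None (5 → 7). Not NE.
(Moderate, Heavy): Brand 1 can switch to None (0 → 8). Not NE.
(Moderate, Blitz): Brand 1 can switch to None (4 → 7). Not NE.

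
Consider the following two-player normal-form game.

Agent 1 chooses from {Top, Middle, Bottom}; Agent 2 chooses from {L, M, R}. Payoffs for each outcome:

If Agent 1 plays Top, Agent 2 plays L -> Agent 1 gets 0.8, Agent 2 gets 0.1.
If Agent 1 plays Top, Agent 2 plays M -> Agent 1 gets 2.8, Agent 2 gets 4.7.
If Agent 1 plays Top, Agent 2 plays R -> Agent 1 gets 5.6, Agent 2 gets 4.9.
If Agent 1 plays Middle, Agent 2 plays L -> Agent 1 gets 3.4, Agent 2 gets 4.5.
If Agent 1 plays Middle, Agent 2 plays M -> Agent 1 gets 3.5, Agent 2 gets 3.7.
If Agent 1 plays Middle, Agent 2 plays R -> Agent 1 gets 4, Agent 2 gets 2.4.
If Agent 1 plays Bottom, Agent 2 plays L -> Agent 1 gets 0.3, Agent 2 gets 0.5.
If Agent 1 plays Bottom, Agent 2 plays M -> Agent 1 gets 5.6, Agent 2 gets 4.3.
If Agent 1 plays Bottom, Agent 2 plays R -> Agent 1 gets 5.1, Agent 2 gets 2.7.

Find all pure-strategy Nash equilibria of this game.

Pure-strategy Nash equilibria: (Top, R); (Middle, L); (Bottom, M)

(Top, L): Agent 1 can switch to Middle (0.8 → 3.4). Not NE.
(Top, M): Agent 1 can switch to Middle (2.8 → 3.5). Not NE.
(Top, R): Agent 1 gets 5.6, best alternative 5.1; Agent 2 gets 4.9, best alternative 4.7. No profitable deviation — NE.
(Middle, L): Agent 1 gets 3.4, best alternative 0.8; Agent 2 gets 4.5, best alternative 3.7. No profitable deviation — NE.
(Middle, M): Agent 1 can switch to Bottom (3.5 → 5.6). Not NE.
(Middle, R): Agent 1 can switch to Top (4 → 5.6). Not NE.
(Bottom, L): Agent 1 can switch to Top (0.3 → 0.8). Not NE.
(Bottom, M): Agent 1 gets 5.6, best alternative 3.5; Agent 2 gets 4.3, best alternative 2.7. No profitable deviation — NE.
(Bottom, R): Agent 1 can switch to Top (5.1 → 5.6). Not NE.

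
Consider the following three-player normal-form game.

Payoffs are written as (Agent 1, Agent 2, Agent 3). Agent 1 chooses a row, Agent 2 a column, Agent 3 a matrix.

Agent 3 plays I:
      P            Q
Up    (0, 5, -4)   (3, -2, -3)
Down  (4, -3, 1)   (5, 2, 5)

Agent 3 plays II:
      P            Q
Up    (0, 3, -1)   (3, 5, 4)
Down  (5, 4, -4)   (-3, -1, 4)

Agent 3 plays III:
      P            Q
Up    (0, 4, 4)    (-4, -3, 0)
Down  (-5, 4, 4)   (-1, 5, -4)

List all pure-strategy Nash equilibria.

(Up, P, I): Agent 1 can switch to Down (0 → 4). Not NE.
(Up, P, II): Agent 1 can switch to Down (0 → 5). Not NE.
(Up, P, III): Agent 1 gets 0, best alternative -5; Agent 2 gets 4, best alternative -3; Agent 3 gets 4, best alternative -1. No profitable deviation — NE.
(Up, Q, I): Agent 1 can switch to Down (3 → 5). Not NE.
(Up, Q, II): Agent 1 gets 3, best alternative -3; Agent 2 gets 5, best alternative 3; Agent 3 gets 4, best alternative 0. No profitable deviation — NE.
(Up, Q, III): Agent 1 can switch to Down (-4 → -1). Not NE.
(Down, P, I): Agent 2 can switch to Q (-3 → 2). Not NE.
(Down, P, II): Agent 3 can switch to I (-4 → 1). Not NE.
(Down, P, III): Agent 1 can switch to Up (-5 → 0). Not NE.
(Down, Q, I): Agent 1 gets 5, best alternative 3; Agent 2 gets 2, best alternative -3; Agent 3 gets 5, best alternative 4. No profitable deviation — NE.
(Down, Q, II): Agent 1 can switch to Up (-3 → 3). Not NE.
(Down, Q, III): Agent 3 can switch to I (-4 → 5). Not NE.

The pure Nash equilibria are (Up, P, III); (Up, Q, II); (Down, Q, I).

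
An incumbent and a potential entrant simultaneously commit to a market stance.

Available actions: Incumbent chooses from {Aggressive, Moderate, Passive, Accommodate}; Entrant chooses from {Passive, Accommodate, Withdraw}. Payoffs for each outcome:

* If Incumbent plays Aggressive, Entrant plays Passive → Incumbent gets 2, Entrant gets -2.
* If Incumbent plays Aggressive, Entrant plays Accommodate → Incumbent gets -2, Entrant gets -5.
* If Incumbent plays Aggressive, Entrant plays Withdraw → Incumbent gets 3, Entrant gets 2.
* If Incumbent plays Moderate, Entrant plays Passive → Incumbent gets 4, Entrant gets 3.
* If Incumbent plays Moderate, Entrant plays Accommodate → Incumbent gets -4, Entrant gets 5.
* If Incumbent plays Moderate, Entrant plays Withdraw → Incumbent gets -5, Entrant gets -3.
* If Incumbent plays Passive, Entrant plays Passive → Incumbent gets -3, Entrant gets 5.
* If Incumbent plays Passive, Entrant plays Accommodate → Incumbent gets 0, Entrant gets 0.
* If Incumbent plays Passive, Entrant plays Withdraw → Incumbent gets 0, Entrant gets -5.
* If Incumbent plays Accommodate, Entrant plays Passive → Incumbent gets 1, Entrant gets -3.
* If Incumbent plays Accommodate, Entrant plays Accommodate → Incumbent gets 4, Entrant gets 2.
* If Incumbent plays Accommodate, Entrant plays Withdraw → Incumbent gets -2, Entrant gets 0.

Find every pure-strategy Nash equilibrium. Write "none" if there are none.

Incumbent against Passive: payoffs 2, 4, -3, 1 → best response Moderate.
Incumbent against Accommodate: payoffs -2, -4, 0, 4 → best response Accommodate.
Incumbent against Withdraw: payoffs 3, -5, 0, -2 → best response Aggressive.
Entrant against Aggressive: payoffs -2, -5, 2 → best response Withdraw.
Entrant against Moderate: payoffs 3, 5, -3 → best response Accommodate.
Entrant against Passive: payoffs 5, 0, -5 → best response Passive.
Entrant against Accommodate: payoffs -3, 2, 0 → best response Accommodate.
Mutual best responses: (Aggressive, Withdraw); (Accommodate, Accommodate).

The pure Nash equilibria are (Aggressive, Withdraw) and (Accommodate, Accommodate).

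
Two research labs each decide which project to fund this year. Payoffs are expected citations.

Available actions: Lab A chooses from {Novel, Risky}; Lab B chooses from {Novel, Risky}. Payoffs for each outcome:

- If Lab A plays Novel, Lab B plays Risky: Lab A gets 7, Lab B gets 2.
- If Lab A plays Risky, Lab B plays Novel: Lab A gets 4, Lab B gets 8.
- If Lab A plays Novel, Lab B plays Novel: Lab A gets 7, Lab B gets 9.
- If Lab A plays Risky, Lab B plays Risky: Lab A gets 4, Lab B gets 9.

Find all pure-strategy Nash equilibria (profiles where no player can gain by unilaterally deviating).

For each strategy profile, look for a profitable unilateral deviation.
(Novel, Novel): Lab A gets 7, best alternative 4; Lab B gets 9, best alternative 2. No profitable deviation — NE.
(Novel, Risky): Lab B can switch to Novel (2 → 9). Not NE.
(Risky, Novel): Lab A can switch to Novel (4 → 7). Not NE.
(Risky, Risky): Lab A can switch to Novel (4 → 7). Not NE.

The unique pure-strategy Nash equilibrium is (Novel, Novel).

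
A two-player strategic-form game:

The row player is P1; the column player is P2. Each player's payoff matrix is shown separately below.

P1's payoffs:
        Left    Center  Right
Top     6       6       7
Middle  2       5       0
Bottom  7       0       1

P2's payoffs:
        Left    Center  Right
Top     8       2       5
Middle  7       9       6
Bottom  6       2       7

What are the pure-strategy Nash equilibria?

(Top, Left): P1 can switch to Bottom (6 → 7). Not NE.
(Top, Center): P2 can switch to Left (2 → 8). Not NE.
(Top, Right): P2 can switch to Left (5 → 8). Not NE.
(Middle, Left): P1 can switch to Top (2 → 6). Not NE.
(Middle, Center): P1 can switch to Top (5 → 6). Not NE.
(Middle, Right): P1 can switch to Top (0 → 7). Not NE.
(Bottom, Left): P2 can switch to Right (6 → 7). Not NE.
(Bottom, Center): P1 can switch to Top (0 → 6). Not NE.
(Bottom, Right): P1 can switch to Top (1 → 7). Not NE.

No pure-strategy Nash equilibrium.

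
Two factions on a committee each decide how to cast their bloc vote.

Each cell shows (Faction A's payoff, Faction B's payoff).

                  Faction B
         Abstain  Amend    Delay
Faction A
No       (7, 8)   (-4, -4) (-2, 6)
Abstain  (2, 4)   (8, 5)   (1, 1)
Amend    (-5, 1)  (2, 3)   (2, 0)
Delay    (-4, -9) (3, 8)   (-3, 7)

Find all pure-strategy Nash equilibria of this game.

Pure-strategy Nash equilibria: (No, Abstain); (Abstain, Amend)

Mark each player's best response to every combination of opponents' strategies; a profile where every player is best-responding is a pure Nash equilibrium.
Faction A against Abstain: payoffs 7, 2, -5, -4 → best response No.
Faction A against Amend: payoffs -4, 8, 2, 3 → best response Abstain.
Faction A against Delay: payoffs -2, 1, 2, -3 → best response Amend.
Faction B against No: payoffs 8, -4, 6 → best response Abstain.
Faction B against Abstain: payoffs 4, 5, 1 → best response Amend.
Faction B against Amend: payoffs 1, 3, 0 → best response Amend.
Faction B against Delay: payoffs -9, 8, 7 → best response Amend.
Mutual best responses: (No, Abstain); (Abstain, Amend).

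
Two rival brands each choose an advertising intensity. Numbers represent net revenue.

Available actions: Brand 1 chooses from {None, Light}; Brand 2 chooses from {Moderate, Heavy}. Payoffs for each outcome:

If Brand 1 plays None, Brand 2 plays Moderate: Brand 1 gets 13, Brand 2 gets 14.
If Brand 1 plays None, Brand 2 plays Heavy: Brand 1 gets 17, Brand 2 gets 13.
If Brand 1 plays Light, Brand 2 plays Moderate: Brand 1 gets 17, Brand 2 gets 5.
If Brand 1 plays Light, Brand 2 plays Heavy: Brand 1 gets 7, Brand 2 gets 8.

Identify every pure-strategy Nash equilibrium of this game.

(None, Moderate): Brand 1 can switch to Light (13 → 17). Not NE.
(None, Heavy): Brand 2 can switch to Moderate (13 → 14). Not NE.
(Light, Moderate): Brand 2 can switch to Heavy (5 → 8). Not NE.
(Light, Heavy): Brand 1 can switch to None (7 → 17). Not NE.

No pure-strategy Nash equilibrium.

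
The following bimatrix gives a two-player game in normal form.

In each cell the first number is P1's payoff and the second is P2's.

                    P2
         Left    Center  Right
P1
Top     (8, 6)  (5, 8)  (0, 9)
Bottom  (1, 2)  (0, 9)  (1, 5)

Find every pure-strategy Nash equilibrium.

none

(Top, Left): P2 can switch to Center (6 → 8). Not NE.
(Top, Center): P2 can switch to Right (8 → 9). Not NE.
(Top, Right): P1 can switch to Bottom (0 → 1). Not NE.
(Bottom, Left): P1 can switch to Top (1 → 8). Not NE.
(Bottom, Center): P1 can switch to Top (0 → 5). Not NE.
(Bottom, Right): P2 can switch to Center (5 → 9). Not NE.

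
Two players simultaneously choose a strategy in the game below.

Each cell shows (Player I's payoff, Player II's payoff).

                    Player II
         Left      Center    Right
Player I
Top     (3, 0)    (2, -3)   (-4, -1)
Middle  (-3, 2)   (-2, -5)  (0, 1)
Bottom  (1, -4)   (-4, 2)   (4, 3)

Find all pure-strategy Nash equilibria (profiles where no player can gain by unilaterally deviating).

For each player, find the best response to each opponent profile; mutual best responses are the pure NE.
Player I against Left: payoffs 3, -3, 1 → best response Top.
Player I against Center: payoffs 2, -2, -4 → best response Top.
Player I against Right: payoffs -4, 0, 4 → best response Bottom.
Player II against Top: payoffs 0, -3, -1 → best response Left.
Player II against Middle: payoffs 2, -5, 1 → best response Left.
Player II against Bottom: payoffs -4, 2, 3 → best response Right.
Mutual best responses: (Top, Left); (Bottom, Right).

The pure Nash equilibria are (Top, Left) and (Bottom, Right).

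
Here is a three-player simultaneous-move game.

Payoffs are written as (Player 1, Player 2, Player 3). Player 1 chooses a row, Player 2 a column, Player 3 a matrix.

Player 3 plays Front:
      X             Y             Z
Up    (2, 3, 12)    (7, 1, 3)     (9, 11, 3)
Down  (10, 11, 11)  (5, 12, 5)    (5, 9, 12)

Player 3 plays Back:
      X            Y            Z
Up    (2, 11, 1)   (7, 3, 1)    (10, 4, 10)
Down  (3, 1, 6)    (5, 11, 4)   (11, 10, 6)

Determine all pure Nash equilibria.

(Up, X, Front): Player 1 can switch to Down (2 → 10). Not NE.
(Up, X, Back): Player 1 can switch to Down (2 → 3). Not NE.
(Up, Y, Front): Player 2 can switch to X (1 → 3). Not NE.
(Up, Y, Back): Player 2 can switch to X (3 → 11). Not NE.
(Up, Z, Front): Player 3 can switch to Back (3 → 10). Not NE.
(Up, Z, Back): Player 1 can switch to Down (10 → 11). Not NE.
(The remaining 6 profiles each have a profitable deviation by the same check.)

There is no pure-strategy Nash equilibrium.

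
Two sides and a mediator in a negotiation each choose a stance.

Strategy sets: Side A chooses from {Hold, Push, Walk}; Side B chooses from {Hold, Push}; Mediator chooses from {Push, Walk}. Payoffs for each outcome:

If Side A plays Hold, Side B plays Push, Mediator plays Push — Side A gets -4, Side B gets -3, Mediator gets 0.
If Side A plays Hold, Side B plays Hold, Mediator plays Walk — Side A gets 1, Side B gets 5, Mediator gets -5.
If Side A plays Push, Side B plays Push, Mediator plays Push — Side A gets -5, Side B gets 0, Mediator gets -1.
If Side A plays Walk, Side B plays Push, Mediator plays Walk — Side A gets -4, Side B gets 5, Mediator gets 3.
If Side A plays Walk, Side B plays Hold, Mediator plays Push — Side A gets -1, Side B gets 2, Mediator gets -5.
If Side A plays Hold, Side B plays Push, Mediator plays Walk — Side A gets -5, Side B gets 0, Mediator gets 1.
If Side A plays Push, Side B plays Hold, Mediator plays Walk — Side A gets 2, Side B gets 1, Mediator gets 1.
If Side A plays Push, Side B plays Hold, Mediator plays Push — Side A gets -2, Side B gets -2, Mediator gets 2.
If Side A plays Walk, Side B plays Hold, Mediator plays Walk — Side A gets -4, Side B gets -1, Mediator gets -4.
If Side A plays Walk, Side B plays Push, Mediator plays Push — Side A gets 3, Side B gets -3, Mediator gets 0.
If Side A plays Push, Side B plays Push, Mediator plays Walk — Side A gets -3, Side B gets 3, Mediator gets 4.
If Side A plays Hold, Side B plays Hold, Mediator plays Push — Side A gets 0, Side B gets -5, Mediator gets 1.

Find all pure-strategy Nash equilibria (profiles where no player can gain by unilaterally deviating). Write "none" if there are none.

Mark each player's best response to every combination of opponents' strategies; a profile where every player is best-responding is a pure Nash equilibrium.
Side A against (Hold, Push): payoffs 0, -2, -1 → best response Hold.
Side A against (Hold, Walk): payoffs 1, 2, -4 → best response Push.
Side A against (Push, Push): payoffs -4, -5, 3 → best response Walk.
Side A against (Push, Walk): payoffs -5, -3, -4 → best response Push.
Side B against (Hold, Push): payoffs -5, -3 → best response Push.
Side B against (Hold, Walk): payoffs 5, 0 → best response Hold.
Side B against (Push, Push): payoffs -2, 0 → best response Push.
Side B against (Push, Walk): payoffs 1, 3 → best response Push.
Side B against (Walk, Push): payoffs 2, -3 → best response Hold.
Side B against (Walk, Walk): payoffs -1, 5 → best response Push.
Mediator against (Hold, Hold): payoffs 1, -5 → best response Push.
Mediator against (Hold, Push): payoffs 0, 1 → best response Walk.
Mediator against (Push, Hold): payoffs 2, 1 → best response Push.
Mediator against (Push, Push): payoffs -1, 4 → best response Walk.
Mediator against (Walk, Hold): payoffs -5, -4 → best response Walk.
Mediator against (Walk, Push): payoffs 0, 3 → best response Walk.
Mutual best responses: (Push, Push, Walk).

The unique pure-strategy Nash equilibrium is (Push, Push, Walk).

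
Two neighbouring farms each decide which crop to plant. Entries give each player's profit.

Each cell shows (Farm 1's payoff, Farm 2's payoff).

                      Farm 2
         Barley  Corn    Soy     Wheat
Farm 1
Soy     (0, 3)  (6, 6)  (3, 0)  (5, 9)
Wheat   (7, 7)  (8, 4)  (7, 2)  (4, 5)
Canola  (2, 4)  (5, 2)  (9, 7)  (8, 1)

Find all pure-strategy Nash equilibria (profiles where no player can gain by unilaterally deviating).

(Wheat, Barley) and (Canola, Soy)

(Soy, Barley): Farm 1 can switch to Wheat (0 → 7). Not NE.
(Soy, Corn): Farm 1 can switch to Wheat (6 → 8). Not NE.
(Soy, Soy): Farm 1 can switch to Wheat (3 → 7). Not NE.
(Soy, Wheat): Farm 1 can switch to Canola (5 → 8). Not NE.
(Wheat, Barley): Farm 1 gets 7, best alternative 2; Farm 2 gets 7, best alternative 5. No profitable deviation — NE.
(Wheat, Corn): Farm 2 can switch to Barley (4 → 7). Not NE.
(Wheat, Soy): Farm 1 can switch to Canola (7 → 9). Not NE.
(Wheat, Wheat): Farm 1 can switch to Soy (4 → 5). Not NE.
(Canola, Barley): Farm 1 can switch to Wheat (2 → 7). Not NE.
(Canola, Corn): Farm 1 can switch to Soy (5 → 6). Not NE.
(Canola, Soy): Farm 1 gets 9, best alternative 7; Farm 2 gets 7, best alternative 4. No profitable deviation — NE.
(Canola, Wheat): Farm 2 can switch to Barley (1 → 4). Not NE.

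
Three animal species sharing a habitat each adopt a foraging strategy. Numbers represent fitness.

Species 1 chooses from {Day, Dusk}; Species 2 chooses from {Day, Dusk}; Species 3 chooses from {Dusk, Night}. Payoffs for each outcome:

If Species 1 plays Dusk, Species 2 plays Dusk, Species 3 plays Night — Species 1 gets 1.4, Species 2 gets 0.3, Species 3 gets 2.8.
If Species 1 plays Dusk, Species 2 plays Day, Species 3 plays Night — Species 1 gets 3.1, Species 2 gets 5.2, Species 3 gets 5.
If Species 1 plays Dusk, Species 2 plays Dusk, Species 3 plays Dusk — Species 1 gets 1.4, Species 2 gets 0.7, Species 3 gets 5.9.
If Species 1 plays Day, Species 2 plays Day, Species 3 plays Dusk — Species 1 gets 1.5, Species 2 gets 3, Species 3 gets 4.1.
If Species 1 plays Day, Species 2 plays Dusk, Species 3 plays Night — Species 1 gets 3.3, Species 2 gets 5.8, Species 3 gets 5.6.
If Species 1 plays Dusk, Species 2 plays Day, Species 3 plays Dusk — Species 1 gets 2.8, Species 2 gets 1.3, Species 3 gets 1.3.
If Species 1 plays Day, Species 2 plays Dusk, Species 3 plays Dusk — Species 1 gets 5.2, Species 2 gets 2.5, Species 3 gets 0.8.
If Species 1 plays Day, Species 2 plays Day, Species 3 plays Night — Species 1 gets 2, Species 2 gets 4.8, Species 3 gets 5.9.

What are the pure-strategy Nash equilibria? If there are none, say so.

(Day, Dusk, Night), (Dusk, Day, Night)

For each strategy profile, look for a profitable unilateral deviation.
(Day, Day, Dusk): Species 1 can switch to Dusk (1.5 → 2.8). Not NE.
(Day, Day, Night): Species 1 can switch to Dusk (2 → 3.1). Not NE.
(Day, Dusk, Dusk): Species 2 can switch to Day (2.5 → 3). Not NE.
(Day, Dusk, Night): Species 1 gets 3.3, best alternative 1.4; Species 2 gets 5.8, best alternative 4.8; Species 3 gets 5.6, best alternative 0.8. No profitable deviation — NE.
(Dusk, Day, Dusk): Species 3 can switch to Night (1.3 → 5). Not NE.
(Dusk, Day, Night): Species 1 gets 3.1, best alternative 2; Species 2 gets 5.2, best alternative 0.3; Species 3 gets 5, best alternative 1.3. No profitable deviation — NE.
(Dusk, Dusk, Dusk): Species 1 can switch to Day (1.4 → 5.2). Not NE.
(Dusk, Dusk, Night): Species 1 can switch to Day (1.4 → 3.3). Not NE.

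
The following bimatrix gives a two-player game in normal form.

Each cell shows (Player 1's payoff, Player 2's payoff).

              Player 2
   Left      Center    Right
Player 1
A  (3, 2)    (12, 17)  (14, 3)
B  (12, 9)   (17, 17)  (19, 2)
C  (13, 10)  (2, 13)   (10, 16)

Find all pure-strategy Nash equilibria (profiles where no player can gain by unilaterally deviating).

(A, Left): Player 1 can switch to B (3 → 12). Not NE.
(A, Center): Player 1 can switch to B (12 → 17). Not NE.
(A, Right): Player 1 can switch to B (14 → 19). Not NE.
(B, Left): Player 1 can switch to C (12 → 13). Not NE.
(B, Center): Player 1 gets 17, best alternative 12; Player 2 gets 17, best alternative 9. No profitable deviation — NE.
(B, Right): Player 2 can switch to Left (2 → 9). Not NE.
(C, Left): Player 2 can switch to Center (10 → 13). Not NE.
(C, Center): Player 1 can switch to A (2 → 12). Not NE.
(C, Right): Player 1 can switch to A (10 → 14). Not NE.

(B, Center)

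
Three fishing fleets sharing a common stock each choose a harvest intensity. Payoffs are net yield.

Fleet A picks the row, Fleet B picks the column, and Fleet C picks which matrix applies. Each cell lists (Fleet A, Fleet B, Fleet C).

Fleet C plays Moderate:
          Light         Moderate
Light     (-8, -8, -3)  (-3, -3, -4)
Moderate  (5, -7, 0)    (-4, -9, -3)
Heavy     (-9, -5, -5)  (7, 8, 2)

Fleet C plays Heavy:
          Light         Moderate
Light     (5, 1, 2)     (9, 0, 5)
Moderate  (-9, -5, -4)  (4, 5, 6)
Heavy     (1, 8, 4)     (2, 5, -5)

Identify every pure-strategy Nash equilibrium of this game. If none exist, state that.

The pure Nash equilibria are (Light, Light, Heavy); (Moderate, Light, Moderate); (Heavy, Moderate, Moderate).

For each player, find the best response to each opponent profile; mutual best responses are the pure NE.
Fleet A against (Light, Moderate): payoffs -8, 5, -9 → best response Moderate.
Fleet A against (Light, Heavy): payoffs 5, -9, 1 → best response Light.
Fleet A against (Moderate, Moderate): payoffs -3, -4, 7 → best response Heavy.
Fleet A against (Moderate, Heavy): payoffs 9, 4, 2 → best response Light.
Fleet B against (Light, Moderate): payoffs -8, -3 → best response Moderate.
Fleet B against (Light, Heavy): payoffs 1, 0 → best response Light.
Fleet B against (Moderate, Moderate): payoffs -7, -9 → best response Light.
Fleet B against (Moderate, Heavy): payoffs -5, 5 → best response Moderate.
Fleet B against (Heavy, Moderate): payoffs -5, 8 → best response Moderate.
Fleet B against (Heavy, Heavy): payoffs 8, 5 → best response Light.
Fleet C against (Light, Light): payoffs -3, 2 → best response Heavy.
Fleet C against (Light, Moderate): payoffs -4, 5 → best response Heavy.
Fleet C against (Moderate, Light): payoffs 0, -4 → best response Moderate.
Fleet C against (Moderate, Moderate): payoffs -3, 6 → best response Heavy.
Fleet C against (Heavy, Light): payoffs -5, 4 → best response Heavy.
Fleet C against (Heavy, Moderate): payoffs 2, -5 → best response Moderate.
Mutual best responses: (Light, Light, Heavy); (Moderate, Light, Moderate); (Heavy, Moderate, Moderate).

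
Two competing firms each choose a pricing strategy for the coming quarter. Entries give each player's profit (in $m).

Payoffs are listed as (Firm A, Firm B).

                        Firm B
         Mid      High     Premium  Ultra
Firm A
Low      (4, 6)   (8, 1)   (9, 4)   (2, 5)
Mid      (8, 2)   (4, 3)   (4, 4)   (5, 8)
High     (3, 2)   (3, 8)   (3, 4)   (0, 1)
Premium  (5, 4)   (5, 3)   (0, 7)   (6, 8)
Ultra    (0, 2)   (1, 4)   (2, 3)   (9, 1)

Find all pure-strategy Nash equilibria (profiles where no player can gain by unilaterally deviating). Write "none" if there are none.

Firm A against Mid: payoffs 4, 8, 3, 5, 0 → best response Mid.
Firm A against High: payoffs 8, 4, 3, 5, 1 → best response Low.
Firm A against Premium: payoffs 9, 4, 3, 0, 2 → best response Low.
Firm A against Ultra: payoffs 2, 5, 0, 6, 9 → best response Ultra.
Firm B against Low: payoffs 6, 1, 4, 5 → best response Mid.
Firm B against Mid: payoffs 2, 3, 4, 8 → best response Ultra.
Firm B against High: payoffs 2, 8, 4, 1 → best response High.
Firm B against Premium: payoffs 4, 3, 7, 8 → best response Ultra.
Firm B against Ultra: payoffs 2, 4, 3, 1 → best response High.
No profile is a mutual best response for all players.

This game has no pure Nash equilibrium.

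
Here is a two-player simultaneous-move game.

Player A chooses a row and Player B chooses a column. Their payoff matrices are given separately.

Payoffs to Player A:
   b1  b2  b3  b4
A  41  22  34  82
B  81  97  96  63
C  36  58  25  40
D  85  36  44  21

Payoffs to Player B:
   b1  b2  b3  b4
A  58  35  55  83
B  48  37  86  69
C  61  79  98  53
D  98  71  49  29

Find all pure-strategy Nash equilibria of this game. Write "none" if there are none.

For each strategy profile, look for a profitable unilateral deviation.
(A, b1): Player A can switch to B (41 → 81). Not NE.
(A, b2): Player A can switch to B (22 → 97). Not NE.
(A, b3): Player A can switch to B (34 → 96). Not NE.
(A, b4): Player A gets 82, best alternative 63; Player B gets 83, best alternative 58. No profitable deviation — NE.
(B, b1): Player A can switch to D (81 → 85). Not NE.
(B, b2): Player B can switch to b1 (37 → 48). Not NE.
(B, b3): Player A gets 96, best alternative 44; Player B gets 86, best alternative 69. No profitable deviation — NE.
(B, b4): Player A can switch to A (63 → 82). Not NE.
(C, b1): Player A can switch to A (36 → 41). Not NE.
(C, b2): Player A can switch to B (58 → 97). Not NE.
(C, b3): Player A can switch to A (25 → 34). Not NE.
(C, b4): Player A can switch to A (40 → 82). Not NE.
(D, b1): Player A gets 85, best alternative 81; Player B gets 98, best alternative 71. No profitable deviation — NE.
(The remaining 3 profiles each have a profitable deviation by the same check.)

The pure Nash equilibria are (A, b4), (B, b3), (D, b1).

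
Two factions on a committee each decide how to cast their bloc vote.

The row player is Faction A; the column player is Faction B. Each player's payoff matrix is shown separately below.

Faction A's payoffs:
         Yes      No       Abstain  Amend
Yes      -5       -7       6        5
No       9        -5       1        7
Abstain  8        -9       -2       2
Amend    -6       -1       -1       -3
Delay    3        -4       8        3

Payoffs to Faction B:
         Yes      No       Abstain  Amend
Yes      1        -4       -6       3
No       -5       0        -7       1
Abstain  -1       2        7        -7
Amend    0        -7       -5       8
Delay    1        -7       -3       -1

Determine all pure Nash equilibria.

(No, Amend)

(Yes, Yes): Faction A can switch to No (-5 → 9). Not NE.
(Yes, No): Faction A can switch to No (-7 → -5). Not NE.
(Yes, Abstain): Faction A can switch to Delay (6 → 8). Not NE.
(Yes, Amend): Faction A can switch to No (5 → 7). Not NE.
(No, Yes): Faction B can switch to No (-5 → 0). Not NE.
(No, No): Faction A can switch to Amend (-5 → -1). Not NE.
(No, Amend): Faction A gets 7, best alternative 5; Faction B gets 1, best alternative 0. No profitable deviation — NE.
(The remaining 13 profiles each have a profitable deviation by the same check.)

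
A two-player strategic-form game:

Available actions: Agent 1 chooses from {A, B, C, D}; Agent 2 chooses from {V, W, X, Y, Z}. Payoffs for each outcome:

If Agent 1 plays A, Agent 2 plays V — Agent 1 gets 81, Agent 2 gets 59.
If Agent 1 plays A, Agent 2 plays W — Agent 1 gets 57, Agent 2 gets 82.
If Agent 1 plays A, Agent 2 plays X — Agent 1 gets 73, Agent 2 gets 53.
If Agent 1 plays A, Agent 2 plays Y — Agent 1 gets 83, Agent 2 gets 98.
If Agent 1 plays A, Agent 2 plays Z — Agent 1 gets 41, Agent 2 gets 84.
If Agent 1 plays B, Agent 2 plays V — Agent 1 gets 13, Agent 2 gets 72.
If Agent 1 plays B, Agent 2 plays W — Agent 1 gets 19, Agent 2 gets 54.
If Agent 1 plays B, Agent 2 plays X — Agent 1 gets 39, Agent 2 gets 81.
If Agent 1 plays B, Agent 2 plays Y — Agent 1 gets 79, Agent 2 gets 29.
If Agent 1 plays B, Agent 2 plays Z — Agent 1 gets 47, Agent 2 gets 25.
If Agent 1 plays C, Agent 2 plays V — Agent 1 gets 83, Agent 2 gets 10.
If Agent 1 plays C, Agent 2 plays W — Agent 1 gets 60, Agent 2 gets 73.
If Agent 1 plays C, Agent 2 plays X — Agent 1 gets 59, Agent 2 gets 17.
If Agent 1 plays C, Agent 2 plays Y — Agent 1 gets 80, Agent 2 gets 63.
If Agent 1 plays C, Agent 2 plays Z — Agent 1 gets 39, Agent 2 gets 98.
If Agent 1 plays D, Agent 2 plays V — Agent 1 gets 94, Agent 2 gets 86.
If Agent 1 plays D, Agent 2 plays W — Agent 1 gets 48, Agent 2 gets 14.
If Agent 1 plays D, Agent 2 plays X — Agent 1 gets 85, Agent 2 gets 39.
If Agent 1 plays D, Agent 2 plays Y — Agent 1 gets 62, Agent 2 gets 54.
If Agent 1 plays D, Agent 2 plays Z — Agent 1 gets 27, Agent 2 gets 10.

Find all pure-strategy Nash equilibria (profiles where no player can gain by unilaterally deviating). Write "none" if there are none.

The pure Nash equilibria are (A, Y); (D, V).

Check each profile: it is a Nash equilibrium iff no player can strictly gain by switching unilaterally.
(A, V): Agent 1 can switch to C (81 → 83). Not NE.
(A, W): Agent 1 can switch to C (57 → 60). Not NE.
(A, X): Agent 1 can switch to D (73 → 85). Not NE.
(A, Y): Agent 1 gets 83, best alternative 80; Agent 2 gets 98, best alternative 84. No profitable deviation — NE.
(A, Z): Agent 1 can switch to B (41 → 47). Not NE.
(B, V): Agent 1 can switch to A (13 → 81). Not NE.
(B, W): Agent 1 can switch to A (19 → 57). Not NE.
(B, X): Agent 1 can switch to A (39 → 73). Not NE.
(B, Y): Agent 1 can switch to A (79 → 83). Not NE.
(B, Z): Agent 2 can switch to V (25 → 72). Not NE.
(C, V): Agent 1 can switch to D (83 → 94). Not NE.
(D, V): Agent 1 gets 94, best alternative 83; Agent 2 gets 86, best alternative 54. No profitable deviation — NE.
(The remaining 8 profiles each have a profitable deviation by the same check.)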